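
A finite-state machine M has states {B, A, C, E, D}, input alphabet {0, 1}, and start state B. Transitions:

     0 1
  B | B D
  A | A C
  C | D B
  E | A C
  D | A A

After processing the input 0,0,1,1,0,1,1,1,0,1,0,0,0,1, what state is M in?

Trace: B -0-> B -0-> B -1-> D -1-> A -0-> A -1-> C -1-> B -1-> D -0-> A -1-> C -0-> D -0-> A -0-> A -1-> C

C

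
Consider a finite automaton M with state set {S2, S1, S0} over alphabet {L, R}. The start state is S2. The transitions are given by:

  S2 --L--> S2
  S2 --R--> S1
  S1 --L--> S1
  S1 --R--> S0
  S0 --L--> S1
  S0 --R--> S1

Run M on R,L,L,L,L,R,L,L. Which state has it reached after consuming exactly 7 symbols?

Trace: S2 -R-> S1 -L-> S1 -L-> S1 -L-> S1 -L-> S1 -R-> S0 -L-> S1
After 7 symbols: S1.

S1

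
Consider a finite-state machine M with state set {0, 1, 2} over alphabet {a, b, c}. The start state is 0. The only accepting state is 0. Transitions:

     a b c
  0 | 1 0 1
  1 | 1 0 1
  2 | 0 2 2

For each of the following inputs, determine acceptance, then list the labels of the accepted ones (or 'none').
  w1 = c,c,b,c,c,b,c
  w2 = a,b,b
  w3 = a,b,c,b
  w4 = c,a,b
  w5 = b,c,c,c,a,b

w1: Trace: 0 -c-> 1 -c-> 1 -b-> 0 -c-> 1 -c-> 1 -b-> 0 -c-> 1  → end 1, rejected
w2: Trace: 0 -a-> 1 -b-> 0 -b-> 0  → end 0, accepted
w3: Trace: 0 -a-> 1 -b-> 0 -c-> 1 -b-> 0  → end 0, accepted
w4: Trace: 0 -c-> 1 -a-> 1 -b-> 0  → end 0, accepted
w5: Trace: 0 -b-> 0 -c-> 1 -c-> 1 -c-> 1 -a-> 1 -b-> 0  → end 0, accepted

w2, w3, w4, w5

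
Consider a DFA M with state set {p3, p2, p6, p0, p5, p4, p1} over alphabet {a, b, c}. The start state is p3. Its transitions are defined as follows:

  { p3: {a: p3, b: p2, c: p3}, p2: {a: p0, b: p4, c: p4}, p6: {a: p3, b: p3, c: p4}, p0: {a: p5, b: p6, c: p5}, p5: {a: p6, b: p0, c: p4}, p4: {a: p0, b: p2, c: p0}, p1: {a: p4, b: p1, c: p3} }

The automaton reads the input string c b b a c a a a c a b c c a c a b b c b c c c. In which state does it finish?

p5

Trace: p3 -c-> p3 -b-> p2 -b-> p4 -a-> p0 -c-> p5 -a-> p6 -a-> p3 -a-> p3 -c-> p3 -a-> p3 -b-> p2 -c-> p4 -c-> p0 -a-> p5 -c-> p4 -a-> p0 -b-> p6 -b-> p3 -c-> p3 -b-> p2 -c-> p4 -c-> p0 -c-> p5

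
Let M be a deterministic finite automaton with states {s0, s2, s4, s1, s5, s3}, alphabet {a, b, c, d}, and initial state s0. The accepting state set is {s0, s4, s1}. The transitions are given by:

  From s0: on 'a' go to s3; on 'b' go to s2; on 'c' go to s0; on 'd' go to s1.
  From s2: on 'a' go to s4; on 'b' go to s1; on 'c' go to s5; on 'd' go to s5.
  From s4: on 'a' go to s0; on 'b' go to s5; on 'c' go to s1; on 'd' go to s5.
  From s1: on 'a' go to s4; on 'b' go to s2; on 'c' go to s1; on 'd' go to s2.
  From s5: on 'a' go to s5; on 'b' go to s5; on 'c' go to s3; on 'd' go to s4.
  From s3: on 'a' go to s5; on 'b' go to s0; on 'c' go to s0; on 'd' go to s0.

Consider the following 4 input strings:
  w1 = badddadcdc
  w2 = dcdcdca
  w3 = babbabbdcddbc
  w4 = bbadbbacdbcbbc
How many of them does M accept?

1

w1: Trace: s0 -b-> s2 -a-> s4 -d-> s5 -d-> s4 -d-> s5 -a-> s5 -d-> s4 -c-> s1 -d-> s2 -c-> s5  → end s5, rejected
w2: Trace: s0 -d-> s1 -c-> s1 -d-> s2 -c-> s5 -d-> s4 -c-> s1 -a-> s4  → end s4, accepted
w3: Trace: s0 -b-> s2 -a-> s4 -b-> s5 -b-> s5 -a-> s5 -b-> s5 -b-> s5 -d-> s4 -c-> s1 -d-> s2 -d-> s5 -b-> s5 -c-> s3  → end s3, rejected
w4: Trace: s0 -b-> s2 -b-> s1 -a-> s4 -d-> s5 -b-> s5 -b-> s5 -a-> s5 -c-> s3 -d-> s0 -b-> s2 -c-> s5 -b-> s5 -b-> s5 -c-> s3  → end s3, rejected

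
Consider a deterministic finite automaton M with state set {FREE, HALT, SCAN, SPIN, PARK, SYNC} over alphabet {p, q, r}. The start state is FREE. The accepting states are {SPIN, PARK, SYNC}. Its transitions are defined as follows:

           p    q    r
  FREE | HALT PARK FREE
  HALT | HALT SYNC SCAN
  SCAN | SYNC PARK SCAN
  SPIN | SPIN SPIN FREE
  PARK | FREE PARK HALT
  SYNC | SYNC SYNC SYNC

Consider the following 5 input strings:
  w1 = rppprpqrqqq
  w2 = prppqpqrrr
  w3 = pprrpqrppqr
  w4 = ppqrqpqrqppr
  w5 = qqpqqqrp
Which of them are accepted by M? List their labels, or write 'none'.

w1: Trace: FREE -r-> FREE -p-> HALT -p-> HALT -p-> HALT -r-> SCAN -p-> SYNC -q-> SYNC -r-> SYNC -q-> SYNC -q-> SYNC -q-> SYNC  → end SYNC, accepted
w2: Trace: FREE -p-> HALT -r-> SCAN -p-> SYNC -p-> SYNC -q-> SYNC -p-> SYNC -q-> SYNC -r-> SYNC -r-> SYNC -r-> SYNC  → end SYNC, accepted
w3: Trace: FREE -p-> HALT -p-> HALT -r-> SCAN -r-> SCAN -p-> SYNC -q-> SYNC -r-> SYNC -p-> SYNC -p-> SYNC -q-> SYNC -r-> SYNC  → end SYNC, accepted
w4: Trace: FREE -p-> HALT -p-> HALT -q-> SYNC -r-> SYNC -q-> SYNC -p-> SYNC -q-> SYNC -r-> SYNC -q-> SYNC -p-> SYNC -p-> SYNC -r-> SYNC  → end SYNC, accepted
w5: Trace: FREE -q-> PARK -q-> PARK -p-> FREE -q-> PARK -q-> PARK -q-> PARK -r-> HALT -p-> HALT  → end HALT, rejected

w1, w2, w3, w4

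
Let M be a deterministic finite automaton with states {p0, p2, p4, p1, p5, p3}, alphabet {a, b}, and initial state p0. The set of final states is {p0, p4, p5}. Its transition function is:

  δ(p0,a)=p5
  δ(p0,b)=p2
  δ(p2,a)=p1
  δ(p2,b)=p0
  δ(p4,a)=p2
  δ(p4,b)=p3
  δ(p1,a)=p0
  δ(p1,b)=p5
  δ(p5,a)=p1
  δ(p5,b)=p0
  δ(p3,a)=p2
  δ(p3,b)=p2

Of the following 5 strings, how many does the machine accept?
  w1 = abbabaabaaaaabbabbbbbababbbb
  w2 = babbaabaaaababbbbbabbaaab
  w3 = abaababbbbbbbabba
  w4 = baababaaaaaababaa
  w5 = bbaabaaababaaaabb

1

w1: p0 → p5 → p0 → p2 → p1 → p5 → p1 → p0 → p2 → p1 → p0 → p5 → p1 → p0 → p2 → p0 → p5 → p0 → p2 → p0 → p2 → p0 → p5 → p0 → p5 → p0 → p2 → p0 → p2  → end p2, rejected
w2: p0 → p2 → p1 → p5 → p0 → p5 → p1 → p5 → p1 → p0 → p5 → p1 → p5 → p1 → p5 → p0 → p2 → p0 → p2 → p1 → p5 → p0 → p5 → p1 → p0 → p2  → end p2, rejected
w3: p0 → p5 → p0 → p5 → p1 → p5 → p1 → p5 → p0 → p2 → p0 → p2 → p0 → p2 → p1 → p5 → p0 → p5  → end p5, accepted
w4: p0 → p2 → p1 → p0 → p2 → p1 → p5 → p1 → p0 → p5 → p1 → p0 → p5 → p0 → p5 → p0 → p5 → p1  → end p1, rejected
w5: p0 → p2 → p0 → p5 → p1 → p5 → p1 → p0 → p5 → p0 → p5 → p0 → p5 → p1 → p0 → p5 → p0 → p2  → end p2, rejected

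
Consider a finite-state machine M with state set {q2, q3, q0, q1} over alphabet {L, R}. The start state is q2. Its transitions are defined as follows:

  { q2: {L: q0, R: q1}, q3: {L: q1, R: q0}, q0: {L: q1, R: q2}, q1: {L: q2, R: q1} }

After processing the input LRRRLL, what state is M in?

q0

q2 → q0 → q2 → q1 → q1 → q2 → q0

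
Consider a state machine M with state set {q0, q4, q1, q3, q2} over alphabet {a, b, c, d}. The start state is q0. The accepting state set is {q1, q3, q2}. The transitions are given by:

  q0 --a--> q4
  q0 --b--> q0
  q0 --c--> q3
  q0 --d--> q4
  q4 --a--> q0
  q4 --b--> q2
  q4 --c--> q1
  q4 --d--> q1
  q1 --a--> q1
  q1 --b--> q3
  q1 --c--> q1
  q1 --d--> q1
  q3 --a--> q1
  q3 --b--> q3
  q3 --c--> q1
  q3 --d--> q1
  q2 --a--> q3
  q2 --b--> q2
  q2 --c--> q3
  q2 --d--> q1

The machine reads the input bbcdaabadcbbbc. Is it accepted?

q0 → q0 → q0 → q3 → q1 → q1 → q1 → q3 → q1 → q1 → q1 → q3 → q3 → q3 → q1
End state q1 is accepting.

Yes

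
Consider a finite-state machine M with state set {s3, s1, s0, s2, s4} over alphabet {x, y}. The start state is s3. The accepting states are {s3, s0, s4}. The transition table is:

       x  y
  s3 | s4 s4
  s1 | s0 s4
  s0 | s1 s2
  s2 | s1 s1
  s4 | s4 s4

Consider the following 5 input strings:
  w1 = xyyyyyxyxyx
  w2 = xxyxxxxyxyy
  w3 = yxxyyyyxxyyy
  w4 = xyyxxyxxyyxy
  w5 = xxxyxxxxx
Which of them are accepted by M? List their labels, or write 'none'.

w1, w2, w3, w4, w5

w1: Trace: s3 -x-> s4 -y-> s4 -y-> s4 -y-> s4 -y-> s4 -y-> s4 -x-> s4 -y-> s4 -x-> s4 -y-> s4 -x-> s4  → end s4, accepted
w2: Trace: s3 -x-> s4 -x-> s4 -y-> s4 -x-> s4 -x-> s4 -x-> s4 -x-> s4 -y-> s4 -x-> s4 -y-> s4 -y-> s4  → end s4, accepted
w3: Trace: s3 -y-> s4 -x-> s4 -x-> s4 -y-> s4 -y-> s4 -y-> s4 -y-> s4 -x-> s4 -x-> s4 -y-> s4 -y-> s4 -y-> s4  → end s4, accepted
w4: Trace: s3 -x-> s4 -y-> s4 -y-> s4 -x-> s4 -x-> s4 -y-> s4 -x-> s4 -x-> s4 -y-> s4 -y-> s4 -x-> s4 -y-> s4  → end s4, accepted
w5: Trace: s3 -x-> s4 -x-> s4 -x-> s4 -y-> s4 -x-> s4 -x-> s4 -x-> s4 -x-> s4 -x-> s4  → end s4, accepted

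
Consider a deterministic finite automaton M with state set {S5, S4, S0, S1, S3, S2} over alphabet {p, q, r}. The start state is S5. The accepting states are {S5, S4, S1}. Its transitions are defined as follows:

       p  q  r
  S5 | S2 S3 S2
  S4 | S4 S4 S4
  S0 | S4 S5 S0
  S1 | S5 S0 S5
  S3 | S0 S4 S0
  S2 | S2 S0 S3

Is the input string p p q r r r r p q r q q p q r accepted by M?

Yes

S5 → S2 → S2 → S0 → S0 → S0 → S0 → S0 → S4 → S4 → S4 → S4 → S4 → S4 → S4 → S4
End state S4 is accepting.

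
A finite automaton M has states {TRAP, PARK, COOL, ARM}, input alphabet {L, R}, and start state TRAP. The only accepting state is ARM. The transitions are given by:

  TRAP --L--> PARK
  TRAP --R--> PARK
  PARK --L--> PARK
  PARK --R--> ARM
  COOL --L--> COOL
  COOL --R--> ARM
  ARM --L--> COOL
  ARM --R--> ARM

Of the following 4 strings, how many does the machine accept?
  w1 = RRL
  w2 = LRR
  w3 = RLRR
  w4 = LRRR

w1: Trace: TRAP -R-> PARK -R-> ARM -L-> COOL  → end COOL, rejected
w2: Trace: TRAP -L-> PARK -R-> ARM -R-> ARM  → end ARM, accepted
w3: Trace: TRAP -R-> PARK -L-> PARK -R-> ARM -R-> ARM  → end ARM, accepted
w4: Trace: TRAP -L-> PARK -R-> ARM -R-> ARM -R-> ARM  → end ARM, accepted

3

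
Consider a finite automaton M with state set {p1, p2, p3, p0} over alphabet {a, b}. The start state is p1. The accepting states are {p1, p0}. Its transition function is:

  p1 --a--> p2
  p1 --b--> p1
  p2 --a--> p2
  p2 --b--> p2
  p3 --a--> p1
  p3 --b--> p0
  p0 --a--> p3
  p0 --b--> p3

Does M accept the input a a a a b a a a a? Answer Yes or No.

Trace: p1 -a-> p2 -a-> p2 -a-> p2 -a-> p2 -b-> p2 -a-> p2 -a-> p2 -a-> p2 -a-> p2
End state p2 is not accepting.

No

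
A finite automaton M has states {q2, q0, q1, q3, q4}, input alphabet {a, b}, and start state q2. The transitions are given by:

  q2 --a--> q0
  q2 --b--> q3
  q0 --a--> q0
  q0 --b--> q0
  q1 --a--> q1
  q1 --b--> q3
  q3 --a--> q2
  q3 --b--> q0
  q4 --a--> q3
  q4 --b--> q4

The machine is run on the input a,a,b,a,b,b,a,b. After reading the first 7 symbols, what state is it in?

q0

q2 → q0 → q0 → q0 → q0 → q0 → q0 → q0
After 7 symbols: q0.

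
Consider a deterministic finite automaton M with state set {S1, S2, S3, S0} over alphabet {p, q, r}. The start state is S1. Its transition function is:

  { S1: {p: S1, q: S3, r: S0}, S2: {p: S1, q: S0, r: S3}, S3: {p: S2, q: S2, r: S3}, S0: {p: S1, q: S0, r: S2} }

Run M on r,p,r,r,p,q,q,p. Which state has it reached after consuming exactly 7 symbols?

start at S1
read 'r': S1 → S0
read 'p': S0 → S1
read 'r': S1 → S0
read 'r': S0 → S2
read 'p': S2 → S1
read 'q': S1 → S3
read 'q': S3 → S2
After 7 symbols: S2.

S2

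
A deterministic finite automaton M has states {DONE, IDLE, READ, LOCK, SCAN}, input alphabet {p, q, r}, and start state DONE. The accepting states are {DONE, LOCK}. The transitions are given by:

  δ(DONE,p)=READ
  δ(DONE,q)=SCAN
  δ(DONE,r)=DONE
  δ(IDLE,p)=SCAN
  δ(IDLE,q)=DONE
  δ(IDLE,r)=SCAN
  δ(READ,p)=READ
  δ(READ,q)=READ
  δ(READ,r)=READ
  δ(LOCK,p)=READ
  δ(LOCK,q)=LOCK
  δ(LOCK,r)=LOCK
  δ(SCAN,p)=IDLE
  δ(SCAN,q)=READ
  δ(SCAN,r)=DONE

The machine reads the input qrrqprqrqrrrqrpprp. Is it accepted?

No

Trace: DONE -q-> SCAN -r-> DONE -r-> DONE -q-> SCAN -p-> IDLE -r-> SCAN -q-> READ -r-> READ -q-> READ -r-> READ -r-> READ -r-> READ -q-> READ -r-> READ -p-> READ -p-> READ -r-> READ -p-> READ
End state READ is not accepting.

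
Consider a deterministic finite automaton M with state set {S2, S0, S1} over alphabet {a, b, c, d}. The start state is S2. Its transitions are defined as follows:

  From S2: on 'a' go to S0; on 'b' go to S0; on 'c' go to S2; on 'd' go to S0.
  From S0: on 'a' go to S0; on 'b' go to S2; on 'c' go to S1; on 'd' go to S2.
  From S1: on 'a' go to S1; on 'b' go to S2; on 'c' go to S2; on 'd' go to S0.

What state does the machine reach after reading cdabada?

start at S2
read 'c': S2 → S2
read 'd': S2 → S0
read 'a': S0 → S0
read 'b': S0 → S2
read 'a': S2 → S0
read 'd': S0 → S2
read 'a': S2 → S0

S0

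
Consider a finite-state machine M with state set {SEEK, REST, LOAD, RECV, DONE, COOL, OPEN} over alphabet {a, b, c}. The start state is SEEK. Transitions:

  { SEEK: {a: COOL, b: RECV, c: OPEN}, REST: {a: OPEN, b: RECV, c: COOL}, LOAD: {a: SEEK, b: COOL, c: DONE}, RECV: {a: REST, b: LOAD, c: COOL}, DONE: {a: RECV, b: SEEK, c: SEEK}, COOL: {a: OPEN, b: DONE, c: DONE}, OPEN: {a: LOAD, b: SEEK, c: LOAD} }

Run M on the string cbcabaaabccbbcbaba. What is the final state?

SEEK

start at SEEK
read 'c': SEEK → OPEN
read 'b': OPEN → SEEK
read 'c': SEEK → OPEN
read 'a': OPEN → LOAD
read 'b': LOAD → COOL
read 'a': COOL → OPEN
read 'a': OPEN → LOAD
read 'a': LOAD → SEEK
read 'b': SEEK → RECV
read 'c': RECV → COOL
read 'c': COOL → DONE
read 'b': DONE → SEEK
read 'b': SEEK → RECV
read 'c': RECV → COOL
read 'b': COOL → DONE
read 'a': DONE → RECV
read 'b': RECV → LOAD
read 'a': LOAD → SEEK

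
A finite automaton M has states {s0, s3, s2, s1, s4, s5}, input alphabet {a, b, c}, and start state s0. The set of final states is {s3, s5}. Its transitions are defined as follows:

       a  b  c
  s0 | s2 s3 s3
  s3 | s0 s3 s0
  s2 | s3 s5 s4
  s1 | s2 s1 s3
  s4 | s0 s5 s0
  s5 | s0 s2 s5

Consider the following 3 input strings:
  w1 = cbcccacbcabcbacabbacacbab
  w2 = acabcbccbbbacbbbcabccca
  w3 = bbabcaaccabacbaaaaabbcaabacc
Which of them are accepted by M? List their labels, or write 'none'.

w1

w1:
  start at s0
  read 'c': s0 → s3
  read 'b': s3 → s3
  read 'c': s3 → s0
  read 'c': s0 → s3
  read 'c': s3 → s0
  read 'a': s0 → s2
  read 'c': s2 → s4
  read 'b': s4 → s5
  read 'c': s5 → s5
  read 'a': s5 → s0
  read 'b': s0 → s3
  read 'c': s3 → s0
  read 'b': s0 → s3
  read 'a': s3 → s0
  read 'c': s0 → s3
  read 'a': s3 → s0
  read 'b': s0 → s3
  read 'b': s3 → s3
  read 'a': s3 → s0
  read 'c': s0 → s3
  read 'a': s3 → s0
  read 'c': s0 → s3
  read 'b': s3 → s3
  read 'a': s3 → s0
  read 'b': s0 → s3
  end s3, accepted
w2:
  start at s0
  read 'a': s0 → s2
  read 'c': s2 → s4
  read 'a': s4 → s0
  read 'b': s0 → s3
  read 'c': s3 → s0
  read 'b': s0 → s3
  read 'c': s3 → s0
  read 'c': s0 → s3
  read 'b': s3 → s3
  read 'b': s3 → s3
  read 'b': s3 → s3
  read 'a': s3 → s0
  read 'c': s0 → s3
  read 'b': s3 → s3
  read 'b': s3 → s3
  read 'b': s3 → s3
  read 'c': s3 → s0
  read 'a': s0 → s2
  read 'b': s2 → s5
  read 'c': s5 → s5
  read 'c': s5 → s5
  read 'c': s5 → s5
  read 'a': s5 → s0
  end s0, rejected
w3:
  start at s0
  read 'b': s0 → s3
  read 'b': s3 → s3
  read 'a': s3 → s0
  read 'b': s0 → s3
  read 'c': s3 → s0
  read 'a': s0 → s2
  read 'a': s2 → s3
  read 'c': s3 → s0
  read 'c': s0 → s3
  read 'a': s3 → s0
  read 'b': s0 → s3
  read 'a': s3 → s0
  read 'c': s0 → s3
  read 'b': s3 → s3
  read 'a': s3 → s0
  read 'a': s0 → s2
  read 'a': s2 → s3
  read 'a': s3 → s0
  read 'a': s0 → s2
  read 'b': s2 → s5
  read 'b': s5 → s2
  read 'c': s2 → s4
  read 'a': s4 → s0
  read 'a': s0 → s2
  read 'b': s2 → s5
  read 'a': s5 → s0
  read 'c': s0 → s3
  read 'c': s3 → s0
  end s0, rejected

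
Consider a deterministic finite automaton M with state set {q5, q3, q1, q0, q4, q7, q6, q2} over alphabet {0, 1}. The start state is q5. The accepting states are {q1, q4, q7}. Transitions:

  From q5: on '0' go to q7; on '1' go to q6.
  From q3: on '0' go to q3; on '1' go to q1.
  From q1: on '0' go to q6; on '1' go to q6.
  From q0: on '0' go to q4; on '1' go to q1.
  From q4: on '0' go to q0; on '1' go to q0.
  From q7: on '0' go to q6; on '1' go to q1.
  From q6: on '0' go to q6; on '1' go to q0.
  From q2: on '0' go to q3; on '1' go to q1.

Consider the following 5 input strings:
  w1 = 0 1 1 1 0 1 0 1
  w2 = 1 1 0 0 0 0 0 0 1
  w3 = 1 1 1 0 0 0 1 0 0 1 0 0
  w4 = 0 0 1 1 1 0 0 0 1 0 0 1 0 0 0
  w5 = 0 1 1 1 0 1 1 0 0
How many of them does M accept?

w1: Trace: q5 -0-> q7 -1-> q1 -1-> q6 -1-> q0 -0-> q4 -1-> q0 -0-> q4 -1-> q0  → end q0, rejected
w2: Trace: q5 -1-> q6 -1-> q0 -0-> q4 -0-> q0 -0-> q4 -0-> q0 -0-> q4 -0-> q0 -1-> q1  → end q1, accepted
w3: Trace: q5 -1-> q6 -1-> q0 -1-> q1 -0-> q6 -0-> q6 -0-> q6 -1-> q0 -0-> q4 -0-> q0 -1-> q1 -0-> q6 -0-> q6  → end q6, rejected
w4: Trace: q5 -0-> q7 -0-> q6 -1-> q0 -1-> q1 -1-> q6 -0-> q6 -0-> q6 -0-> q6 -1-> q0 -0-> q4 -0-> q0 -1-> q1 -0-> q6 -0-> q6 -0-> q6  → end q6, rejected
w5: Trace: q5 -0-> q7 -1-> q1 -1-> q6 -1-> q0 -0-> q4 -1-> q0 -1-> q1 -0-> q6 -0-> q6  → end q6, rejected

1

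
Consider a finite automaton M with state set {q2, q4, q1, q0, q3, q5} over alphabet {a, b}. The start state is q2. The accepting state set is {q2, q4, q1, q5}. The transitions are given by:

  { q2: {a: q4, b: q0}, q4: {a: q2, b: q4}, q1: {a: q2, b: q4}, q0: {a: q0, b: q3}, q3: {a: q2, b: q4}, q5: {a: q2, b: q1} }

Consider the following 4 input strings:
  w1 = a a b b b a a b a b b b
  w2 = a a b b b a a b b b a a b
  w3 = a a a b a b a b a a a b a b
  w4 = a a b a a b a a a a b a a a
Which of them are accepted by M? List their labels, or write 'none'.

w1:
  start at q2
  read 'a': q2 → q4
  read 'a': q4 → q2
  read 'b': q2 → q0
  read 'b': q0 → q3
  read 'b': q3 → q4
  read 'a': q4 → q2
  read 'a': q2 → q4
  read 'b': q4 → q4
  read 'a': q4 → q2
  read 'b': q2 → q0
  read 'b': q0 → q3
  read 'b': q3 → q4
  end q4, accepted
w2:
  start at q2
  read 'a': q2 → q4
  read 'a': q4 → q2
  read 'b': q2 → q0
  read 'b': q0 → q3
  read 'b': q3 → q4
  read 'a': q4 → q2
  read 'a': q2 → q4
  read 'b': q4 → q4
  read 'b': q4 → q4
  read 'b': q4 → q4
  read 'a': q4 → q2
  read 'a': q2 → q4
  read 'b': q4 → q4
  end q4, accepted
w3:
  start at q2
  read 'a': q2 → q4
  read 'a': q4 → q2
  read 'a': q2 → q4
  read 'b': q4 → q4
  read 'a': q4 → q2
  read 'b': q2 → q0
  read 'a': q0 → q0
  read 'b': q0 → q3
  read 'a': q3 → q2
  read 'a': q2 → q4
  read 'a': q4 → q2
  read 'b': q2 → q0
  read 'a': q0 → q0
  read 'b': q0 → q3
  end q3, rejected
w4:
  start at q2
  read 'a': q2 → q4
  read 'a': q4 → q2
  read 'b': q2 → q0
  read 'a': q0 → q0
  read 'a': q0 → q0
  read 'b': q0 → q3
  read 'a': q3 → q2
  read 'a': q2 → q4
  read 'a': q4 → q2
  read 'a': q2 → q4
  read 'b': q4 → q4
  read 'a': q4 → q2
  read 'a': q2 → q4
  read 'a': q4 → q2
  end q2, accepted

w1, w2, w4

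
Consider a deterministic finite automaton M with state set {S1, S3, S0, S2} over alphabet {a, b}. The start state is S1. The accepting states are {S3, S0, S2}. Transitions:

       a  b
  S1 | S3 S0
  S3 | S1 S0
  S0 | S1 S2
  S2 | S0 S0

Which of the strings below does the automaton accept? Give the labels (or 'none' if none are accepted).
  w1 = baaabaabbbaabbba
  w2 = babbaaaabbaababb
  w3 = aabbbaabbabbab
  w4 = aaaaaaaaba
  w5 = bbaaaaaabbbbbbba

w1:
  start at S1
  read 'b': S1 → S0
  read 'a': S0 → S1
  read 'a': S1 → S3
  read 'a': S3 → S1
  read 'b': S1 → S0
  read 'a': S0 → S1
  read 'a': S1 → S3
  read 'b': S3 → S0
  read 'b': S0 → S2
  read 'b': S2 → S0
  read 'a': S0 → S1
  read 'a': S1 → S3
  read 'b': S3 → S0
  read 'b': S0 → S2
  read 'b': S2 → S0
  read 'a': S0 → S1
  end S1, rejected
w2:
  start at S1
  read 'b': S1 → S0
  read 'a': S0 → S1
  read 'b': S1 → S0
  read 'b': S0 → S2
  read 'a': S2 → S0
  read 'a': S0 → S1
  read 'a': S1 → S3
  read 'a': S3 → S1
  read 'b': S1 → S0
  read 'b': S0 → S2
  read 'a': S2 → S0
  read 'a': S0 → S1
  read 'b': S1 → S0
  read 'a': S0 → S1
  read 'b': S1 → S0
  read 'b': S0 → S2
  end S2, accepted
w3:
  start at S1
  read 'a': S1 → S3
  read 'a': S3 → S1
  read 'b': S1 → S0
  read 'b': S0 → S2
  read 'b': S2 → S0
  read 'a': S0 → S1
  read 'a': S1 → S3
  read 'b': S3 → S0
  read 'b': S0 → S2
  read 'a': S2 → S0
  read 'b': S0 → S2
  read 'b': S2 → S0
  read 'a': S0 → S1
  read 'b': S1 → S0
  end S0, accepted
w4:
  start at S1
  read 'a': S1 → S3
  read 'a': S3 → S1
  read 'a': S1 → S3
  read 'a': S3 → S1
  read 'a': S1 → S3
  read 'a': S3 → S1
  read 'a': S1 → S3
  read 'a': S3 → S1
  read 'b': S1 → S0
  read 'a': S0 → S1
  end S1, rejected
w5:
  start at S1
  read 'b': S1 → S0
  read 'b': S0 → S2
  read 'a': S2 → S0
  read 'a': S0 → S1
  read 'a': S1 → S3
  read 'a': S3 → S1
  read 'a': S1 → S3
  read 'a': S3 → S1
  read 'b': S1 → S0
  read 'b': S0 → S2
  read 'b': S2 → S0
  read 'b': S0 → S2
  read 'b': S2 → S0
  read 'b': S0 → S2
  read 'b': S2 → S0
  read 'a': S0 → S1
  end S1, rejected

w2, w3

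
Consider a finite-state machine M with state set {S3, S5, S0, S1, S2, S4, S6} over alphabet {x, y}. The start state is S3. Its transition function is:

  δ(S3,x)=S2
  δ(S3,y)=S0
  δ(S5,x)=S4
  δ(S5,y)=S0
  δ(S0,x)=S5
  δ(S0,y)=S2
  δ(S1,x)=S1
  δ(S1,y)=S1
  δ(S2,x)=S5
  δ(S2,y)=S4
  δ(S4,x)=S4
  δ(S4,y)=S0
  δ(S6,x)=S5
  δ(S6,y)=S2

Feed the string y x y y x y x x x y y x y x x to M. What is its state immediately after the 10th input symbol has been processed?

S0

S3 → S0 → S5 → S0 → S2 → S5 → S0 → S5 → S4 → S4 → S0
After 10 symbols: S0.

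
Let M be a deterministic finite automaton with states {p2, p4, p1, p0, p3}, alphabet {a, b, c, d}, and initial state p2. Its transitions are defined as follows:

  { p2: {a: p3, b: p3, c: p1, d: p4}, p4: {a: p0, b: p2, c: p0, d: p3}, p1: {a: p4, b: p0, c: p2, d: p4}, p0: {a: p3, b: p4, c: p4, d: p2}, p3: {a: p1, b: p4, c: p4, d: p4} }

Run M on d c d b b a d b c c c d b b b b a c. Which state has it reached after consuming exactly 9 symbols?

Trace: p2 -d-> p4 -c-> p0 -d-> p2 -b-> p3 -b-> p4 -a-> p0 -d-> p2 -b-> p3 -c-> p4
After 9 symbols: p4.

p4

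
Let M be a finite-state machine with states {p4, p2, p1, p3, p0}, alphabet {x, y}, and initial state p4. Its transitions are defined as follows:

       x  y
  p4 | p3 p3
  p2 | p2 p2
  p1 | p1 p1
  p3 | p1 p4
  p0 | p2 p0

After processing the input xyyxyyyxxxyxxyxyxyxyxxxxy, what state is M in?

p1

Trace: p4 -x-> p3 -y-> p4 -y-> p3 -x-> p1 -y-> p1 -y-> p1 -y-> p1 -x-> p1 -x-> p1 -x-> p1 -y-> p1 -x-> p1 -x-> p1 -y-> p1 -x-> p1 -y-> p1 -x-> p1 -y-> p1 -x-> p1 -y-> p1 -x-> p1 -x-> p1 -x-> p1 -x-> p1 -y-> p1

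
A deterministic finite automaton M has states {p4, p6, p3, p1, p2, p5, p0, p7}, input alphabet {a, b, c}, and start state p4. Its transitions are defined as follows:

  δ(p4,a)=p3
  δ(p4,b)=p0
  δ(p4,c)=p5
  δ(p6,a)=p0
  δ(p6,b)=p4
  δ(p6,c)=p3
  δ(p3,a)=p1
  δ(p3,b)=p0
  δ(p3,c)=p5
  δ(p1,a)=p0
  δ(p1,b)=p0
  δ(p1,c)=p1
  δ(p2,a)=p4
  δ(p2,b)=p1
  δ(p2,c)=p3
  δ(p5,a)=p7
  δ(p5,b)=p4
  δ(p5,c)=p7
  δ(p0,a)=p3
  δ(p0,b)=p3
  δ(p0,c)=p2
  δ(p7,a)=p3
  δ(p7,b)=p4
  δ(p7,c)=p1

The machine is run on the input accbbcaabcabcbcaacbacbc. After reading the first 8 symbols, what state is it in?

p3

p4 → p3 → p5 → p7 → p4 → p0 → p2 → p4 → p3
After 8 symbols: p3.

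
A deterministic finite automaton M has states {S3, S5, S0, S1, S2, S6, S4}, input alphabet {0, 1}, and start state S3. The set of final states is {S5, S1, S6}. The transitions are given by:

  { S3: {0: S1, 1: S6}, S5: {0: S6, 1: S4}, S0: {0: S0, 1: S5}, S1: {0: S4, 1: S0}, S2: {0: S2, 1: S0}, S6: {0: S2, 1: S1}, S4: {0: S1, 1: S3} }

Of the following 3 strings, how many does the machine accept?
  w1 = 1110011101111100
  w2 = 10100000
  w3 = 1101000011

1

w1: Trace: S3 -1-> S6 -1-> S1 -1-> S0 -0-> S0 -0-> S0 -1-> S5 -1-> S4 -1-> S3 -0-> S1 -1-> S0 -1-> S5 -1-> S4 -1-> S3 -1-> S6 -0-> S2 -0-> S2  → end S2, rejected
w2: Trace: S3 -1-> S6 -0-> S2 -1-> S0 -0-> S0 -0-> S0 -0-> S0 -0-> S0 -0-> S0  → end S0, rejected
w3: Trace: S3 -1-> S6 -1-> S1 -0-> S4 -1-> S3 -0-> S1 -0-> S4 -0-> S1 -0-> S4 -1-> S3 -1-> S6  → end S6, accepted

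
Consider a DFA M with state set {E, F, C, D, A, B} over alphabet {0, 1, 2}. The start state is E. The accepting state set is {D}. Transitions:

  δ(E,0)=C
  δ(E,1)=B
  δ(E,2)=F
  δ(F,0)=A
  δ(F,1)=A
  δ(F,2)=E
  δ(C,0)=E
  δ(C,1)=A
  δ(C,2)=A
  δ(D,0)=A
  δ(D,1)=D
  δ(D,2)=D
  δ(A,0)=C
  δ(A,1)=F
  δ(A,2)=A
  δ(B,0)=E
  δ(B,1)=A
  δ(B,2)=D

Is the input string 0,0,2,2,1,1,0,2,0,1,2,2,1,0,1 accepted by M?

start at E
read '0': E → C
read '0': C → E
read '2': E → F
read '2': F → E
read '1': E → B
read '1': B → A
read '0': A → C
read '2': C → A
read '0': A → C
read '1': C → A
read '2': A → A
read '2': A → A
read '1': A → F
read '0': F → A
read '1': A → F
End state F is not accepting.

No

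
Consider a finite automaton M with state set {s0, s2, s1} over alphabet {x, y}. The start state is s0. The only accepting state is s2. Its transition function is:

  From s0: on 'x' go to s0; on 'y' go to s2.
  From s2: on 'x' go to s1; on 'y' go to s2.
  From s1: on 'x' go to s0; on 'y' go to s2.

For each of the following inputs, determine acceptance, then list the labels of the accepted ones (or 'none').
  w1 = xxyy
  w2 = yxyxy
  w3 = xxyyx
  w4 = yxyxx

w1: Trace: s0 -x-> s0 -x-> s0 -y-> s2 -y-> s2  → end s2, accepted
w2: Trace: s0 -y-> s2 -x-> s1 -y-> s2 -x-> s1 -y-> s2  → end s2, accepted
w3: Trace: s0 -x-> s0 -x-> s0 -y-> s2 -y-> s2 -x-> s1  → end s1, rejected
w4: Trace: s0 -y-> s2 -x-> s1 -y-> s2 -x-> s1 -x-> s0  → end s0, rejected

w1, w2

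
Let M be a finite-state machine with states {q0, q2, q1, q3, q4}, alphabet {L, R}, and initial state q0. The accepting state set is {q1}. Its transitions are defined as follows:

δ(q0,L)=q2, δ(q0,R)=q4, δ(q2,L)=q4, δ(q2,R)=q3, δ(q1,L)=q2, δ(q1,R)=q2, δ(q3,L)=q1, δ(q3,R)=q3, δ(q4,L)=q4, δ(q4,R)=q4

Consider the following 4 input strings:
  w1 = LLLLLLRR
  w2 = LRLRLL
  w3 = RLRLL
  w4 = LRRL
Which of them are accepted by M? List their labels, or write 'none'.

w4

w1: Trace: q0 -L-> q2 -L-> q4 -L-> q4 -L-> q4 -L-> q4 -L-> q4 -R-> q4 -R-> q4  → end q4, rejected
w2: Trace: q0 -L-> q2 -R-> q3 -L-> q1 -R-> q2 -L-> q4 -L-> q4  → end q4, rejected
w3: Trace: q0 -R-> q4 -L-> q4 -R-> q4 -L-> q4 -L-> q4  → end q4, rejected
w4: Trace: q0 -L-> q2 -R-> q3 -R-> q3 -L-> q1  → end q1, accepted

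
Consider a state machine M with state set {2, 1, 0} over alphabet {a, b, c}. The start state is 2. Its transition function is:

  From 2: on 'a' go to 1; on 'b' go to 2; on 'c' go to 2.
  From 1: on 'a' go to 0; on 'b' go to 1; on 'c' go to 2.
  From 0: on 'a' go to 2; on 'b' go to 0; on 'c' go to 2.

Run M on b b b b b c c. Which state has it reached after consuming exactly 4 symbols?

2

start at 2
read 'b': 2 → 2
read 'b': 2 → 2
read 'b': 2 → 2
read 'b': 2 → 2
After 4 symbols: 2.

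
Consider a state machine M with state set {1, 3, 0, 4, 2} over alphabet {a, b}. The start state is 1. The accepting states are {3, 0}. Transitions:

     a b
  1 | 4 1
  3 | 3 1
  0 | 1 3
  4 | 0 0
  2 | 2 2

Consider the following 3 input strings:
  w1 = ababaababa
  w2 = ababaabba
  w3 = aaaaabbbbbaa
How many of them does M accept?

1

w1: Trace: 1 -a-> 4 -b-> 0 -a-> 1 -b-> 1 -a-> 4 -a-> 0 -b-> 3 -a-> 3 -b-> 1 -a-> 4  → end 4, rejected
w2: Trace: 1 -a-> 4 -b-> 0 -a-> 1 -b-> 1 -a-> 4 -a-> 0 -b-> 3 -b-> 1 -a-> 4  → end 4, rejected
w3: Trace: 1 -a-> 4 -a-> 0 -a-> 1 -a-> 4 -a-> 0 -b-> 3 -b-> 1 -b-> 1 -b-> 1 -b-> 1 -a-> 4 -a-> 0  → end 0, accepted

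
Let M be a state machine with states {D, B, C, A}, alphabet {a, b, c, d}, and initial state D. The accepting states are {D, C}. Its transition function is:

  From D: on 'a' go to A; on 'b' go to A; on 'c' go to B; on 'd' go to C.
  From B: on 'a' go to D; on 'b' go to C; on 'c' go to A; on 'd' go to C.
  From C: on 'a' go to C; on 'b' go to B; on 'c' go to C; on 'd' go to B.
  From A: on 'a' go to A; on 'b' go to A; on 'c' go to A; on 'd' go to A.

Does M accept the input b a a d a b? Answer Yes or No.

No

D → A → A → A → A → A → A
End state A is not accepting.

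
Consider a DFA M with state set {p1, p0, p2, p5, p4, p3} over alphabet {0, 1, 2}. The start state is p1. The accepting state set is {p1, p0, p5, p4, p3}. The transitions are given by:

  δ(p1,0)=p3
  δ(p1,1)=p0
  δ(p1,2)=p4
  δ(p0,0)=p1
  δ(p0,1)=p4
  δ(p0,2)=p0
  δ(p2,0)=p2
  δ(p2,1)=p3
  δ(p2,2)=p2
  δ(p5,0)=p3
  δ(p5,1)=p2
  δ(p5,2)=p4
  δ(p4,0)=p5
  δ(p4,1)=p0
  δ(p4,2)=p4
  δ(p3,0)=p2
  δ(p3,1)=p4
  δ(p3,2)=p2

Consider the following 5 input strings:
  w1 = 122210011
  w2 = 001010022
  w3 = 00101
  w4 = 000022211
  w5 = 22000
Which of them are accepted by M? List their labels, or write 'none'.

w1: Trace: p1 -1-> p0 -2-> p0 -2-> p0 -2-> p0 -1-> p4 -0-> p5 -0-> p3 -1-> p4 -1-> p0  → end p0, accepted
w2: Trace: p1 -0-> p3 -0-> p2 -1-> p3 -0-> p2 -1-> p3 -0-> p2 -0-> p2 -2-> p2 -2-> p2  → end p2, rejected
w3: Trace: p1 -0-> p3 -0-> p2 -1-> p3 -0-> p2 -1-> p3  → end p3, accepted
w4: Trace: p1 -0-> p3 -0-> p2 -0-> p2 -0-> p2 -2-> p2 -2-> p2 -2-> p2 -1-> p3 -1-> p4  → end p4, accepted
w5: Trace: p1 -2-> p4 -2-> p4 -0-> p5 -0-> p3 -0-> p2  → end p2, rejected

w1, w3, w4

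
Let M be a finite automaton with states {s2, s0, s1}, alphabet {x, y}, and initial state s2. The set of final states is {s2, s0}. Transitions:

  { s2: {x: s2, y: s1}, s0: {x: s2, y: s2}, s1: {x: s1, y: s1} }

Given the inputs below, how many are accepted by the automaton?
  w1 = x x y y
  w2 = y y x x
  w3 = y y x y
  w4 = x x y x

0

w1: s2 → s2 → s2 → s1 → s1  → end s1, rejected
w2: s2 → s1 → s1 → s1 → s1  → end s1, rejected
w3: s2 → s1 → s1 → s1 → s1  → end s1, rejected
w4: s2 → s2 → s2 → s1 → s1  → end s1, rejected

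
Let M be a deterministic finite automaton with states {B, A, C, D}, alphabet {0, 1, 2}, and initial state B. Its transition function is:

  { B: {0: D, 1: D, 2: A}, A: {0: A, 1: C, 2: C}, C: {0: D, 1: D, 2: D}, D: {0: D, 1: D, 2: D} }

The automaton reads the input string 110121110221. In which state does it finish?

Trace: B -1-> D -1-> D -0-> D -1-> D -2-> D -1-> D -1-> D -1-> D -0-> D -2-> D -2-> D -1-> D

D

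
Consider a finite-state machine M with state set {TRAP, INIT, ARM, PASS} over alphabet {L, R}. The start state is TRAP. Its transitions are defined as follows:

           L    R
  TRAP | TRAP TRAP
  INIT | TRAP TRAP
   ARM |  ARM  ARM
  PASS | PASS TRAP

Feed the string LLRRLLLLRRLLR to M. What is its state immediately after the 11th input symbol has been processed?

Trace: TRAP -L-> TRAP -L-> TRAP -R-> TRAP -R-> TRAP -L-> TRAP -L-> TRAP -L-> TRAP -L-> TRAP -R-> TRAP -R-> TRAP -L-> TRAP
After 11 symbols: TRAP.

TRAP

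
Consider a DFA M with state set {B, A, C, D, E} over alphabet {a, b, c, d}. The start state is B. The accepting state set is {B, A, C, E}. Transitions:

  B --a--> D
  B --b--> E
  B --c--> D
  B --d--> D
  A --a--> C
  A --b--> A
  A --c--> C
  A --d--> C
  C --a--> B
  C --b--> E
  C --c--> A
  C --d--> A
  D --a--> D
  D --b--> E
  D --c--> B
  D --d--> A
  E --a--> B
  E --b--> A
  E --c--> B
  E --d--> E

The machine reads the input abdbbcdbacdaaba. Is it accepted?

Yes

Trace: B -a-> D -b-> E -d-> E -b-> A -b-> A -c-> C -d-> A -b-> A -a-> C -c-> A -d-> C -a-> B -a-> D -b-> E -a-> B
End state B is accepting.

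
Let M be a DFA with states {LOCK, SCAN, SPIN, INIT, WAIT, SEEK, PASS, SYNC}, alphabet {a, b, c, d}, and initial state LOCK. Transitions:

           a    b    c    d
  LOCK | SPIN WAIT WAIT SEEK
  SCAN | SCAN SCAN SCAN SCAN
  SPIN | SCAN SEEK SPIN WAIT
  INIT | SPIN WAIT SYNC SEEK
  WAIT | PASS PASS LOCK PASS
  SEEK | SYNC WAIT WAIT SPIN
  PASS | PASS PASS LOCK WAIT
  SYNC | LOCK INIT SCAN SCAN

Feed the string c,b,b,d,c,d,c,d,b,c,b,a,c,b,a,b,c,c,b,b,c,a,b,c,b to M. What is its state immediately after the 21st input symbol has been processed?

LOCK

Trace: LOCK -c-> WAIT -b-> PASS -b-> PASS -d-> WAIT -c-> LOCK -d-> SEEK -c-> WAIT -d-> PASS -b-> PASS -c-> LOCK -b-> WAIT -a-> PASS -c-> LOCK -b-> WAIT -a-> PASS -b-> PASS -c-> LOCK -c-> WAIT -b-> PASS -b-> PASS -c-> LOCK
After 21 symbols: LOCK.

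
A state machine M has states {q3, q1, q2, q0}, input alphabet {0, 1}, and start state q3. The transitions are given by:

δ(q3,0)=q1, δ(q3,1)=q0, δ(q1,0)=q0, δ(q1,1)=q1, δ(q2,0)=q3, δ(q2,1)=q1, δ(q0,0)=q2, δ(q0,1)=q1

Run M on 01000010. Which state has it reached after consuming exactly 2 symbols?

q1

q3 → q1 → q1
After 2 symbols: q1.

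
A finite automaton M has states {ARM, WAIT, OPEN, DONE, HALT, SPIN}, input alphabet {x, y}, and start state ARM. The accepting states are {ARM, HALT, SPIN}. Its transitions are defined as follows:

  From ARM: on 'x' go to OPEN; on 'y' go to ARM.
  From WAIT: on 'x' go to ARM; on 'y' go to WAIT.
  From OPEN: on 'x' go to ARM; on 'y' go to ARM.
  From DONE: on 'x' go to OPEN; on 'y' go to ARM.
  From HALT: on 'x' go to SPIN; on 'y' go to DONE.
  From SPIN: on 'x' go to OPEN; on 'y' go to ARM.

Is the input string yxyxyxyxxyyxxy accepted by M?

ARM → ARM → OPEN → ARM → OPEN → ARM → OPEN → ARM → OPEN → ARM → ARM → ARM → OPEN → ARM → ARM
End state ARM is accepting.

Yes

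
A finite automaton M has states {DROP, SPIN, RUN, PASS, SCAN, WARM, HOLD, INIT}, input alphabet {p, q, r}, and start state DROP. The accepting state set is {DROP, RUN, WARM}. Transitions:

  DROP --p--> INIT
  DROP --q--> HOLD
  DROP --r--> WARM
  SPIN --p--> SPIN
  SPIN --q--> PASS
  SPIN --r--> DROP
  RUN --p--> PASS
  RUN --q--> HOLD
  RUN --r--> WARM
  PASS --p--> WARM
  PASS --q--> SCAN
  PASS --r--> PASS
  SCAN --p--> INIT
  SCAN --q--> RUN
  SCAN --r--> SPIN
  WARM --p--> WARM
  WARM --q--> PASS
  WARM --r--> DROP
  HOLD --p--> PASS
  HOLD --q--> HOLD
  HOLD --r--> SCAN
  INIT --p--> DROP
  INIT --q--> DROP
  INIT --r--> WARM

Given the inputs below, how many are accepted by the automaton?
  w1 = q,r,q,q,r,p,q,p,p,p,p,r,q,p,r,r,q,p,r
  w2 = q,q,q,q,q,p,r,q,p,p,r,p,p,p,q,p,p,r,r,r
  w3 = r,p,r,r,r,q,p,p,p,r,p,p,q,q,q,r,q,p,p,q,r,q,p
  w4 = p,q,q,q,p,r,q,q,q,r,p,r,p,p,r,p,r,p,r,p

w1: DROP → HOLD → SCAN → RUN → HOLD → SCAN → INIT → DROP → INIT → DROP → INIT → DROP → WARM → PASS → WARM → DROP → WARM → PASS → WARM → DROP  → end DROP, accepted
w2: DROP → HOLD → HOLD → HOLD → HOLD → HOLD → PASS → PASS → SCAN → INIT → DROP → WARM → WARM → WARM → WARM → PASS → WARM → WARM → DROP → WARM → DROP  → end DROP, accepted
w3: DROP → WARM → WARM → DROP → WARM → DROP → HOLD → PASS → WARM → WARM → DROP → INIT → DROP → HOLD → HOLD → HOLD → SCAN → RUN → PASS → WARM → PASS → PASS → SCAN → INIT  → end INIT, rejected
w4: DROP → INIT → DROP → HOLD → HOLD → PASS → PASS → SCAN → RUN → HOLD → SCAN → INIT → WARM → WARM → WARM → DROP → INIT → WARM → WARM → DROP → INIT  → end INIT, rejected

2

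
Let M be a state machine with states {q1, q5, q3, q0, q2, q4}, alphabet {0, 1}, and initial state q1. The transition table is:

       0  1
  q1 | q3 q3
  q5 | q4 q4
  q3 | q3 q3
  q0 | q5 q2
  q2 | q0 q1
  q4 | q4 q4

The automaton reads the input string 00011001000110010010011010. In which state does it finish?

start at q1
read '0': q1 → q3
read '0': q3 → q3
read '0': q3 → q3
read '1': q3 → q3
read '1': q3 → q3
read '0': q3 → q3
read '0': q3 → q3
read '1': q3 → q3
read '0': q3 → q3
read '0': q3 → q3
read '0': q3 → q3
read '1': q3 → q3
read '1': q3 → q3
read '0': q3 → q3
read '0': q3 → q3
read '1': q3 → q3
read '0': q3 → q3
read '0': q3 → q3
read '1': q3 → q3
read '0': q3 → q3
read '0': q3 → q3
read '1': q3 → q3
read '1': q3 → q3
read '0': q3 → q3
read '1': q3 → q3
read '0': q3 → q3

q3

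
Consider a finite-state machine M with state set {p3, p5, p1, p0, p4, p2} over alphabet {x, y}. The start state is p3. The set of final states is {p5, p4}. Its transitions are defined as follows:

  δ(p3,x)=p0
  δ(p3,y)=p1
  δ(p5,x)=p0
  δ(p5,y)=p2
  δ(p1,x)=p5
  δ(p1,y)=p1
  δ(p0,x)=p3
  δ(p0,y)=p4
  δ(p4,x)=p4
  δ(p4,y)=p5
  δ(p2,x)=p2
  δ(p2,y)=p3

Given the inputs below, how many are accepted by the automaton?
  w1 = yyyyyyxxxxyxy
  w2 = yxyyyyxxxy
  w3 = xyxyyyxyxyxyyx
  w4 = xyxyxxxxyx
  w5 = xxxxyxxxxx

w1: p3 → p1 → p1 → p1 → p1 → p1 → p1 → p5 → p0 → p3 → p0 → p4 → p4 → p5  → end p5, accepted
w2: p3 → p1 → p5 → p2 → p3 → p1 → p1 → p5 → p0 → p3 → p1  → end p1, rejected
w3: p3 → p0 → p4 → p4 → p5 → p2 → p3 → p0 → p4 → p4 → p5 → p0 → p4 → p5 → p0  → end p0, rejected
w4: p3 → p0 → p4 → p4 → p5 → p0 → p3 → p0 → p3 → p1 → p5  → end p5, accepted
w5: p3 → p0 → p3 → p0 → p3 → p1 → p5 → p0 → p3 → p0 → p3  → end p3, rejected

2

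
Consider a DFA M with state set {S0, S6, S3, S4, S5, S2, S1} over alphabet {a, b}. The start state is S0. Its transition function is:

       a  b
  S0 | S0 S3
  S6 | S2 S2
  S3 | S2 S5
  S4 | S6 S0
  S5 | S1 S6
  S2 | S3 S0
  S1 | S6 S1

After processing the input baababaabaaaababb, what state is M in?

Trace: S0 -b-> S3 -a-> S2 -a-> S3 -b-> S5 -a-> S1 -b-> S1 -a-> S6 -a-> S2 -b-> S0 -a-> S0 -a-> S0 -a-> S0 -a-> S0 -b-> S3 -a-> S2 -b-> S0 -b-> S3

S3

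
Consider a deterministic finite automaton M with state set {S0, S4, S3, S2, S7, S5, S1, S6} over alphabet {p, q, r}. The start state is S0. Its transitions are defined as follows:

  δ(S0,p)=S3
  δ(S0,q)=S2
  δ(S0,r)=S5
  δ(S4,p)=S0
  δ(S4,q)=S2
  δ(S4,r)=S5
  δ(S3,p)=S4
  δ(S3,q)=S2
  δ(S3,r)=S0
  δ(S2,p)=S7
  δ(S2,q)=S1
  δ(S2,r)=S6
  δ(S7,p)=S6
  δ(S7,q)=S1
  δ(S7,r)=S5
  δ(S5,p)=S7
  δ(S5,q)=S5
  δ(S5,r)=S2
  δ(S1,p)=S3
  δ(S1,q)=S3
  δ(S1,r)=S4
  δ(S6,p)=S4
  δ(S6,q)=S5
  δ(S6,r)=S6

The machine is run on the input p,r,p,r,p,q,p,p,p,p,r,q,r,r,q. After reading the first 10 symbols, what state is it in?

S0

S0 → S3 → S0 → S3 → S0 → S3 → S2 → S7 → S6 → S4 → S0
After 10 symbols: S0.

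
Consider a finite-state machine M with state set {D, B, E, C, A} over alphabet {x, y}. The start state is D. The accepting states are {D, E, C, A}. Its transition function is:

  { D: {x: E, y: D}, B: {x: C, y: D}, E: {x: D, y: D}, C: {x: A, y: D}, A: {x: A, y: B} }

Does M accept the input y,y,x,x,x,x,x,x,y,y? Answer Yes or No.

Yes

D → D → D → E → D → E → D → E → D → D → D
End state D is accepting.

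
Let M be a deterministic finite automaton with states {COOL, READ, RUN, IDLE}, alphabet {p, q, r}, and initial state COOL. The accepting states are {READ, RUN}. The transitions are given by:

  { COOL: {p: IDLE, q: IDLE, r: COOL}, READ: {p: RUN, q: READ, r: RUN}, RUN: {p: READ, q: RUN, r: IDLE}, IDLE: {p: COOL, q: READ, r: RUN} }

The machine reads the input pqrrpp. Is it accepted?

No

start at COOL
read 'p': COOL → IDLE
read 'q': IDLE → READ
read 'r': READ → RUN
read 'r': RUN → IDLE
read 'p': IDLE → COOL
read 'p': COOL → IDLE
End state IDLE is not accepting.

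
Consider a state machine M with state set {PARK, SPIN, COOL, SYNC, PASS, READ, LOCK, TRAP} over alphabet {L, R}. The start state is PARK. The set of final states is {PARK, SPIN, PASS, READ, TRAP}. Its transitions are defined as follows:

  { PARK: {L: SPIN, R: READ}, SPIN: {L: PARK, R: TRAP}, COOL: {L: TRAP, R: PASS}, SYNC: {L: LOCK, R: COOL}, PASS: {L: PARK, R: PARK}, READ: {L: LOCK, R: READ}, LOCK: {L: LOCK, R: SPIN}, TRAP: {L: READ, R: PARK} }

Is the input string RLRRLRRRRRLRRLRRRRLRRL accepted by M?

PARK → READ → LOCK → SPIN → TRAP → READ → READ → READ → READ → READ → READ → LOCK → SPIN → TRAP → READ → READ → READ → READ → READ → LOCK → SPIN → TRAP → READ
End state READ is accepting.

Yes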